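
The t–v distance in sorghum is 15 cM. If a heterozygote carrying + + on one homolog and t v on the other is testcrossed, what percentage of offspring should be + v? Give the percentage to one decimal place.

7.5%

A map distance of 15 cM corresponds to a recombination frequency of 0.150.
The F1 is + + / t v, so + v is a recombinant gamete class with expected frequency r/2 = 0.150/2 = 0.0750.
That is 0.0750 = 7.5% of the progeny.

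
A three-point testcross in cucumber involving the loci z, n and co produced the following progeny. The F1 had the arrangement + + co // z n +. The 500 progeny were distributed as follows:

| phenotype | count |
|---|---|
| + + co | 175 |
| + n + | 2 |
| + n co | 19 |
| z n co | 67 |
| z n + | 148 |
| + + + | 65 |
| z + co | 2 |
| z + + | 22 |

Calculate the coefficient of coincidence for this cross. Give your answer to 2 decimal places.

0.33

The two rarest classes, z + co and + n +, are the double crossovers. Comparing them with the parentals, only the z allele has switched, so z is the middle locus and the order is co – z – n.
co–z: (132 + 4)/500 = 0.2720; z–n: (41 + 4)/500 = 0.0900.
Expected DCO frequency = 0.2720 × 0.0900 ≈ 0.02448; observed = 4/500 ≈ 0.00800.
Coefficient of coincidence = 0.00800/0.02448 ≈ 0.33.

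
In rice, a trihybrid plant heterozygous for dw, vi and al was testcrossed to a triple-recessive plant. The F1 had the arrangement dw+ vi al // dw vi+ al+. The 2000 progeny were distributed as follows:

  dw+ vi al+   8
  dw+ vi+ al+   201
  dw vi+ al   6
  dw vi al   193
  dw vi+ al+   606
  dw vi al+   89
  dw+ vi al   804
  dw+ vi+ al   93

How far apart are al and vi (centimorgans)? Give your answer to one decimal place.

The two rarest classes, dw+ vi al+ and dw vi+ al, are the double crossovers. Comparing them with the parentals, only the al allele has switched, so al is the middle locus and the order is vi – al – dw.
Crossovers in the vi–al interval produce the single-crossover classes dw+ vi+ al and dw vi al+ (93 + 89 = 182) plus the double crossovers (14).
RF(vi–al) = (182 + 14) / 2000 = 196/2000 = 0.0980 → 9.8 centimorgans.

9.8 centimorgans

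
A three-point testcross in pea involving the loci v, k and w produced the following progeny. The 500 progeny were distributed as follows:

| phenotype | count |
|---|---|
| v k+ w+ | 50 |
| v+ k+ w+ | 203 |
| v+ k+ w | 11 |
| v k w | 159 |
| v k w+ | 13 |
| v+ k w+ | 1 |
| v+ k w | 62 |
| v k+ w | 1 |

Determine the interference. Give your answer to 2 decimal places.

The two most frequent reciprocal classes, v k w and v+ k+ w+, are the parental types, so the F1 was v k w / v+ k+ w+.
The two rarest classes, v k+ w and v+ k w+, are the double crossovers. Comparing them with the parentals, only the k allele has switched, so k is the middle locus and the order is w – k – v.
w–k: (24 + 2)/500 = 0.0520; k–v: (112 + 2)/500 = 0.2280.
Expected DCO frequency = 0.0520 × 0.2280 ≈ 0.01186; observed = 2/500 ≈ 0.00400.
Coefficient of coincidence = 0.00400/0.01186 ≈ 0.34; interference = 1 − 0.34 = 0.66.

0.66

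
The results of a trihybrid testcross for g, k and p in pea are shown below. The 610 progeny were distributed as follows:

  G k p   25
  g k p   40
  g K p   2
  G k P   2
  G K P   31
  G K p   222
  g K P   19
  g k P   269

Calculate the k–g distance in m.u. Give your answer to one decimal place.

The two most frequent reciprocal classes, g k P and G K p, are the parental types, so the F1 was g k P / G K p.
The two rarest classes, G k P and g K p, are the double crossovers. Comparing them with the parentals, only the g allele has switched, so g is the middle locus and the order is k – g – p.
Crossovers in the k–g interval produce the single-crossover classes g K P and G k p (19 + 25 = 44) plus the double crossovers (4).
RF(k–g) = (44 + 4) / 610 = 48/610 = 0.0787 → 7.9 m.u.

7.9 m.u.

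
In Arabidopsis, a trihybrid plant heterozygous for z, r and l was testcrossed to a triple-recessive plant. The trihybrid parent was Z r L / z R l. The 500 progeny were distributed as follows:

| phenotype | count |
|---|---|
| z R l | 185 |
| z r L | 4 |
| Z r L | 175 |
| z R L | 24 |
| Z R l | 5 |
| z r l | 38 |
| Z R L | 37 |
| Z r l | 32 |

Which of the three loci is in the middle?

The two rarest classes, z r L and Z R l, are the double crossovers. Comparing them with the parentals, only the z allele has switched, so z is the middle locus and the order is l – z – r.

z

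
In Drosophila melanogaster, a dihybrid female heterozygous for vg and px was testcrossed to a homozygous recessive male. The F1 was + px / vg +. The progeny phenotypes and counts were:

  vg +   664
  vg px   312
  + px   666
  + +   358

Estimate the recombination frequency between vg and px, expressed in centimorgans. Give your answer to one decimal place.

33.5 centimorgans

The recombinant classes are + + and vg px: 358 + 312 = 670.
Recombination frequency = 670/2000 = 0.3350 ≈ 33.5%, i.e. 33.5 centimorgans.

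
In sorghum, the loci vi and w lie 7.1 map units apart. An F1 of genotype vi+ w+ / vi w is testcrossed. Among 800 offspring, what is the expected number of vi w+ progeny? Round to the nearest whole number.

A map distance of 7.1 map units corresponds to a recombination frequency of 0.071.
The F1 is vi+ w+ / vi w, so vi w+ is a recombinant gamete class with expected frequency r/2 = 0.071/2 = 0.0355.
Expected number = 0.0355 × 800 = 28.40 ≈ 28.

28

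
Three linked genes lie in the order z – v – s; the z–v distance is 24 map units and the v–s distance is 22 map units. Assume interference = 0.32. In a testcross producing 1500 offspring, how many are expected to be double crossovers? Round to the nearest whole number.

54

Map distances give recombination frequencies of 0.240 and 0.220 for the two intervals.
With interference 0.32 (so coincidence = 0.68), expected double-crossover frequency = 0.240 × 0.220 × 0.68 = 0.03590.
Expected number = 0.03590 × 1500 = 53.86 ≈ 54.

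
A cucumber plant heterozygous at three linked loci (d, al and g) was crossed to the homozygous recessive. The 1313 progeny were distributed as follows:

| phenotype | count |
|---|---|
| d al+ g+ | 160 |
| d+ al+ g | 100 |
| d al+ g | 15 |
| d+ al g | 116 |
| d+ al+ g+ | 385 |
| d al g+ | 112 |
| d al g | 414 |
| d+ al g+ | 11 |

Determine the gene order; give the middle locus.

The two most frequent reciprocal classes, d+ al+ g+ and d al g, are the parental types, so the F1 was d+ al+ g+ / d al g.
The two rarest classes, d+ al g+ and d al+ g, are the double crossovers. Comparing them with the parentals, only the al allele has switched, so al is the middle locus and the order is g – al – d.

al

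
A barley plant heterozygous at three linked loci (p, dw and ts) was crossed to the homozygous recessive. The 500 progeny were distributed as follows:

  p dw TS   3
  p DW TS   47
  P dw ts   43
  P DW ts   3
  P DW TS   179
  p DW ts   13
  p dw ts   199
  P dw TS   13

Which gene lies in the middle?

ts

The two most frequent reciprocal classes, p dw ts and P DW TS, are the parental types, so the F1 was p dw ts / P DW TS.
The two rarest classes, p dw TS and P DW ts, are the double crossovers. Comparing them with the parentals, only the ts allele has switched, so ts is the middle locus and the order is dw – ts – p.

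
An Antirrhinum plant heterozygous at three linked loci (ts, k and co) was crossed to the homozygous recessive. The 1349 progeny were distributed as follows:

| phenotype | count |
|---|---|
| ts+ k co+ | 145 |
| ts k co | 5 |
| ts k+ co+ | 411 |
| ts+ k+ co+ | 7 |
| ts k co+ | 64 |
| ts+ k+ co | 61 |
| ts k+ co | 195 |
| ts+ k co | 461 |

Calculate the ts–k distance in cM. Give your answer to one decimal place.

10.2 cM

The two most frequent reciprocal classes, ts k+ co+ and ts+ k co, are the parental types, so the F1 was ts k+ co+ / ts+ k co.
The two rarest classes, ts+ k+ co+ and ts k co, are the double crossovers. Comparing them with the parentals, only the ts allele has switched, so ts is the middle locus and the order is co – ts – k.
Crossovers in the ts–k interval produce the single-crossover classes ts k co+ and ts+ k+ co (64 + 61 = 125) plus the double crossovers (12).
RF(ts–k) = (125 + 12) / 1349 = 137/1349 = 0.1016 → 10.2 cM.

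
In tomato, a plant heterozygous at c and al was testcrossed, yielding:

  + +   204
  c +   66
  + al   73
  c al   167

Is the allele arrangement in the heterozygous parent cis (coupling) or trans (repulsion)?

cis

The two most frequent classes are + + (204) and c al (167); these are the parental (non-recombinant) types.
So the F1 carried + + on one chromosome and c al on the other — the recessive alleles are on the same chromosome (cis / coupling).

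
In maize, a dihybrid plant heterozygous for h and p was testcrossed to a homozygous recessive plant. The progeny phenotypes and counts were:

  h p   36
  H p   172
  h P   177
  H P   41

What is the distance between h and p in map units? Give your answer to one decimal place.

The two most frequent classes, H p (172) and h P (177), are the parental types, so the F1 was H p / h P.
The recombinant classes are H P and h p: 41 + 36 = 77.
Recombination frequency = 77/426 = 0.1808 ≈ 18.1%, i.e. 18.1 map units.

18.1 map units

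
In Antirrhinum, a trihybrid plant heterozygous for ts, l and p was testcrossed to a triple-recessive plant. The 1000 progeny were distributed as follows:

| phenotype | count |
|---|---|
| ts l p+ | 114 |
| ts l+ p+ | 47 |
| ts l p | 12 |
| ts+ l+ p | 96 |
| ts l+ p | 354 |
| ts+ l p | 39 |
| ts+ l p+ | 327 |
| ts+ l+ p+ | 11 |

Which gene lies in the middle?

l

The two most frequent reciprocal classes, ts l+ p and ts+ l p+, are the parental types, so the F1 was ts l+ p / ts+ l p+.
The two rarest classes, ts l p and ts+ l+ p+, are the double crossovers. Comparing them with the parentals, only the l allele has switched, so l is the middle locus and the order is ts – l – p.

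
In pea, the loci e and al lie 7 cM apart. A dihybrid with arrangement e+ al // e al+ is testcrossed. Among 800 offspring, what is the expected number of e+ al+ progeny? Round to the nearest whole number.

A map distance of 7 cM corresponds to a recombination frequency of 0.070.
The F1 is e+ al / e al+, so e+ al+ is a recombinant gamete class with expected frequency r/2 = 0.070/2 = 0.0350.
Expected number = 0.0350 × 800 = 28.00 ≈ 28.

28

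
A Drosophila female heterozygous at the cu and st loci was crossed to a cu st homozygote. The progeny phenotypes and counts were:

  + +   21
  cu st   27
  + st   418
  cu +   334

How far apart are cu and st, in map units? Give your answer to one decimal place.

6.0 map units

The two most frequent classes, + st (418) and cu + (334), are the parental types, so the F1 was + st / cu +.
The recombinant classes are + + and cu st: 21 + 27 = 48.
Recombination frequency = 48/800 = 0.0600 ≈ 6.0%, i.e. 6.0 map units.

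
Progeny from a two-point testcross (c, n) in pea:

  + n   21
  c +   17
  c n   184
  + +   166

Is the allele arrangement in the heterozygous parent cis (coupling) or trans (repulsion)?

The two most frequent classes are + + (166) and c n (184); these are the parental (non-recombinant) types.
So the F1 carried + + on one chromosome and c n on the other — the recessive alleles are on the same chromosome (cis / coupling).

cis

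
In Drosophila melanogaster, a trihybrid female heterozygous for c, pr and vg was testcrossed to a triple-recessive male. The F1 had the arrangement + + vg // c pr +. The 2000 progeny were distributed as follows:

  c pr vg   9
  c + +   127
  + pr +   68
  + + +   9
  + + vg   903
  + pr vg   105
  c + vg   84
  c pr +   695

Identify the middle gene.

vg

The two rarest classes, + + + and c pr vg, are the double crossovers. Comparing them with the parentals, only the vg allele has switched, so vg is the middle locus and the order is c – vg – pr.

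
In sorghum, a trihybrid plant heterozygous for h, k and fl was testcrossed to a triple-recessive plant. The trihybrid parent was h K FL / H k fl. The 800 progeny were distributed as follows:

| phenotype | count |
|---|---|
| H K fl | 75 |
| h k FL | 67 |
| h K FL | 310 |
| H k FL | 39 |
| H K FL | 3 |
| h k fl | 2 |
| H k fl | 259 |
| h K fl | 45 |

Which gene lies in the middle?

h

The two rarest classes, H K FL and h k fl, are the double crossovers. Comparing them with the parentals, only the h allele has switched, so h is the middle locus and the order is fl – h – k.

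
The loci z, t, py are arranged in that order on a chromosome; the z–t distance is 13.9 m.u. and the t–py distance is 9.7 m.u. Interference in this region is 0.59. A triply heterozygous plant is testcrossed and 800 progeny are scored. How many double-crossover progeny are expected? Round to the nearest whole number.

Map distances give recombination frequencies of 0.139 and 0.097 for the two intervals.
With interference 0.59 (so coincidence = 0.41), expected double-crossover frequency = 0.139 × 0.097 × 0.41 = 0.00553.
Expected number = 0.00553 × 800 = 4.42 ≈ 4.

4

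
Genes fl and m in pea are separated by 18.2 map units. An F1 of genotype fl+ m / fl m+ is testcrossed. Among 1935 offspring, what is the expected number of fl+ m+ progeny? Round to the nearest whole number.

A map distance of 18.2 map units corresponds to a recombination frequency of 0.182.
The F1 is fl+ m / fl m+, so fl+ m+ is a recombinant gamete class with expected frequency r/2 = 0.182/2 = 0.0910.
Expected number = 0.0910 × 1935 = 176.09 ≈ 176.

176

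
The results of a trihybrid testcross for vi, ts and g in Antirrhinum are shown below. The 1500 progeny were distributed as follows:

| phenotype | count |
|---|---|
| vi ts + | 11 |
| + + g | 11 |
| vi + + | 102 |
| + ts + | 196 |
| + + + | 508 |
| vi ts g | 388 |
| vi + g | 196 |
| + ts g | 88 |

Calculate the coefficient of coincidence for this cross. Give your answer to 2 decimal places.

The two most frequent reciprocal classes, vi ts g and + + +, are the parental types, so the F1 was vi ts g / + + +.
The two rarest classes, vi ts + and + + g, are the double crossovers. Comparing them with the parentals, only the g allele has switched, so g is the middle locus and the order is vi – g – ts.
vi–g: (190 + 22)/1500 = 0.1413; g–ts: (392 + 22)/1500 = 0.2760.
Expected DCO frequency = 0.1413 × 0.2760 ≈ 0.03900; observed = 22/1500 ≈ 0.01467.
Coefficient of coincidence = 0.01467/0.03900 ≈ 0.38.

0.38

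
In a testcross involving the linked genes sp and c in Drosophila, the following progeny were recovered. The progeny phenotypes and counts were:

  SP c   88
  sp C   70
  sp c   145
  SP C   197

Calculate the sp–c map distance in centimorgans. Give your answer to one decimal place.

The two most frequent classes, SP C (197) and sp c (145), are the parental types, so the F1 was SP C / sp c.
The recombinant classes are SP c and sp C: 88 + 70 = 158.
Recombination frequency = 158/500 = 0.3160 ≈ 31.6%, i.e. 31.6 centimorgans.

31.6 centimorgans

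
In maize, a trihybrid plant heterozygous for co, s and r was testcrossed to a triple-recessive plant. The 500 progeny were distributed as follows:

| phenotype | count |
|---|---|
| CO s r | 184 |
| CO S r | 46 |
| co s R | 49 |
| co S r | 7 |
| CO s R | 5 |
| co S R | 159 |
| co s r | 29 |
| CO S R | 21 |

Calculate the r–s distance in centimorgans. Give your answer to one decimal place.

The two most frequent reciprocal classes, CO s r and co S R, are the parental types, so the F1 was CO s r / co S R.
The two rarest classes, CO s R and co S r, are the double crossovers. Comparing them with the parentals, only the r allele has switched, so r is the middle locus and the order is s – r – co.
Crossovers in the s–r interval produce the single-crossover classes CO S r and co s R (46 + 49 = 95) plus the double crossovers (12).
RF(s–r) = (95 + 12) / 500 = 107/500 = 0.2140 → 21.4 centimorgans.

21.4 centimorgans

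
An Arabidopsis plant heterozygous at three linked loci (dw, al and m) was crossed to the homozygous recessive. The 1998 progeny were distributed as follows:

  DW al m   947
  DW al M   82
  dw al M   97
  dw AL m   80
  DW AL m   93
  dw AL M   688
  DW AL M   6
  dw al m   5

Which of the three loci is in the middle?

The two most frequent reciprocal classes, DW al m and dw AL M, are the parental types, so the F1 was DW al m / dw AL M.
The two rarest classes, dw al m and DW AL M, are the double crossovers. Comparing them with the parentals, only the dw allele has switched, so dw is the middle locus and the order is m – dw – al.

dw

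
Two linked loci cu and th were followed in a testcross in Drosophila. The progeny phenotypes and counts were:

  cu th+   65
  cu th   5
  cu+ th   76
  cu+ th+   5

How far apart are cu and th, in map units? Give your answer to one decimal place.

The two most frequent classes, cu+ th (76) and cu th+ (65), are the parental types, so the F1 was cu+ th / cu th+.
The recombinant classes are cu+ th+ and cu th: 5 + 5 = 10.
Recombination frequency = 10/151 = 0.0662 ≈ 6.6%, i.e. 6.6 map units.

6.6 map units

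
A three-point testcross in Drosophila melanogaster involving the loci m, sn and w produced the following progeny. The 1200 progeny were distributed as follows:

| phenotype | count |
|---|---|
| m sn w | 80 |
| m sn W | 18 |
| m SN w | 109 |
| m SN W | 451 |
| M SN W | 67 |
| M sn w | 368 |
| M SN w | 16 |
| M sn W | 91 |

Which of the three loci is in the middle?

sn

The two most frequent reciprocal classes, m SN W and M sn w, are the parental types, so the F1 was m SN W / M sn w.
The two rarest classes, m sn W and M SN w, are the double crossovers. Comparing them with the parentals, only the sn allele has switched, so sn is the middle locus and the order is w – sn – m.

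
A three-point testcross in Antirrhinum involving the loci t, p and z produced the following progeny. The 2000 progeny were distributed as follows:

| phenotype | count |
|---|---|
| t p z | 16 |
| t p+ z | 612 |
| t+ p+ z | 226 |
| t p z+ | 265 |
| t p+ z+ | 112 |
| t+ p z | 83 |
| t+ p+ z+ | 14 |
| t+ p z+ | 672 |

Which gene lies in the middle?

The two most frequent reciprocal classes, t p+ z and t+ p z+, are the parental types, so the F1 was t p+ z / t+ p z+.
The two rarest classes, t p z and t+ p+ z+, are the double crossovers. Comparing them with the parentals, only the p allele has switched, so p is the middle locus and the order is t – p – z.

p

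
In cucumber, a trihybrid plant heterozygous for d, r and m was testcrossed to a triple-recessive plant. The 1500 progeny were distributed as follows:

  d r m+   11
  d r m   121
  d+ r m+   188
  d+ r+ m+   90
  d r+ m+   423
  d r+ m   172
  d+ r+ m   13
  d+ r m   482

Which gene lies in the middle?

r

The two most frequent reciprocal classes, d+ r m and d r+ m+, are the parental types, so the F1 was d+ r m / d r+ m+.
The two rarest classes, d+ r+ m and d r m+, are the double crossovers. Comparing them with the parentals, only the r allele has switched, so r is the middle locus and the order is m – r – d.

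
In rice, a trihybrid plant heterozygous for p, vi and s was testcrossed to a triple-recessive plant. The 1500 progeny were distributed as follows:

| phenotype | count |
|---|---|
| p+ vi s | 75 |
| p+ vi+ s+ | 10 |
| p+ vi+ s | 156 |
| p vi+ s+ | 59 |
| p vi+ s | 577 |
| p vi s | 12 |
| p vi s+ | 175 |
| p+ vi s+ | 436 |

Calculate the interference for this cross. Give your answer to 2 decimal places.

0.40

The two most frequent reciprocal classes, p+ vi s+ and p vi+ s, are the parental types, so the F1 was p+ vi s+ / p vi+ s.
The two rarest classes, p+ vi+ s+ and p vi s, are the double crossovers. Comparing them with the parentals, only the vi allele has switched, so vi is the middle locus and the order is s – vi – p.
s–vi: (134 + 22)/1500 = 0.1040; vi–p: (331 + 22)/1500 = 0.2353.
Expected DCO frequency = 0.1040 × 0.2353 ≈ 0.02447; observed = 22/1500 ≈ 0.01467.
Coefficient of coincidence = 0.01467/0.02447 ≈ 0.60; interference = 1 − 0.60 = 0.40.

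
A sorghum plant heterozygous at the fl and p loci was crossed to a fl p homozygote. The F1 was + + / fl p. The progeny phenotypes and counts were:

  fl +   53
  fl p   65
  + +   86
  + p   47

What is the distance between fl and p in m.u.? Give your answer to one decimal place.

The recombinant classes are + p and fl +: 47 + 53 = 100.
Recombination frequency = 100/251 = 0.3984 ≈ 39.8%, i.e. 39.8 m.u.

39.8 m.u.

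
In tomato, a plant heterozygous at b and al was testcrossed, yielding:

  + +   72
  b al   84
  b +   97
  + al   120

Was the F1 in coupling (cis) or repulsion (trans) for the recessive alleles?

The two most frequent classes are + al (120) and b + (97); these are the parental (non-recombinant) types.
So the F1 carried + al on one chromosome and b + on the other — the recessive alleles are on opposite chromosomes (trans / repulsion).

trans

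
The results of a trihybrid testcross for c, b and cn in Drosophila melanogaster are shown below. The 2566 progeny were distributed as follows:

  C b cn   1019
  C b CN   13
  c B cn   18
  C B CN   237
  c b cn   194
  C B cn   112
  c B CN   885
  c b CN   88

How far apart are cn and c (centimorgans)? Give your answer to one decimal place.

The two most frequent reciprocal classes, C b cn and c B CN, are the parental types, so the F1 was C b cn / c B CN.
The two rarest classes, C b CN and c B cn, are the double crossovers. Comparing them with the parentals, only the cn allele has switched, so cn is the middle locus and the order is b – cn – c.
Crossovers in the cn–c interval produce the single-crossover classes c b cn and C B CN (194 + 237 = 431) plus the double crossovers (31).
RF(cn–c) = (431 + 31) / 2566 = 462/2566 = 0.1800 → 18.0 centimorgans.

18.0 centimorgans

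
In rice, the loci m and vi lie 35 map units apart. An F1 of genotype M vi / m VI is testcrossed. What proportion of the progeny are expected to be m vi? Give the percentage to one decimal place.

17.5%

A map distance of 35 map units corresponds to a recombination frequency of 0.350.
The F1 is M vi / m VI, so m vi is a recombinant gamete class with expected frequency r/2 = 0.350/2 = 0.1750.
That is 0.1750 = 17.5% of the progeny.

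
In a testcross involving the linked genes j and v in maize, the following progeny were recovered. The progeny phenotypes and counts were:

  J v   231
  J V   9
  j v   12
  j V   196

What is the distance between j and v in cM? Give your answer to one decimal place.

The two most frequent classes, J v (231) and j V (196), are the parental types, so the F1 was J v / j V.
The recombinant classes are J V and j v: 9 + 12 = 21.
Recombination frequency = 21/448 = 0.0469 ≈ 4.7%, i.e. 4.7 cM.

4.7 cM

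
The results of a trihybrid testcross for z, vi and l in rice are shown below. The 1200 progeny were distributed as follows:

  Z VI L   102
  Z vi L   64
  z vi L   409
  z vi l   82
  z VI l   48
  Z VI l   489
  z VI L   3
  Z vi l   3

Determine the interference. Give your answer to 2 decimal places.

The two most frequent reciprocal classes, z vi L and Z VI l, are the parental types, so the F1 was z vi L / Z VI l.
The two rarest classes, z VI L and Z vi l, are the double crossovers. Comparing them with the parentals, only the vi allele has switched, so vi is the middle locus and the order is l – vi – z.
l–vi: (184 + 6)/1200 = 0.1583; vi–z: (112 + 6)/1200 = 0.0983.
Expected DCO frequency = 0.1583 × 0.0983 ≈ 0.01556; observed = 6/1200 ≈ 0.00500.
Coefficient of coincidence = 0.00500/0.01556 ≈ 0.32; interference = 1 − 0.32 = 0.68.

0.68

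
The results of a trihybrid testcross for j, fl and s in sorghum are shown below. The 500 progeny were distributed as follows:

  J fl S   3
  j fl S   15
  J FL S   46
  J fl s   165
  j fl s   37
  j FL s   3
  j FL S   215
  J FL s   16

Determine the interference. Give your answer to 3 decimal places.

The two most frequent reciprocal classes, J fl s and j FL S, are the parental types, so the F1 was J fl s / j FL S.
The two rarest classes, J fl S and j FL s, are the double crossovers. Comparing them with the parentals, only the s allele has switched, so s is the middle locus and the order is fl – s – j.
fl–s: (31 + 6)/500 = 0.0740; s–j: (83 + 6)/500 = 0.1780.
Expected DCO frequency = 0.0740 × 0.1780 ≈ 0.01317; observed = 6/500 ≈ 0.01200.
Coefficient of coincidence = 0.01200/0.01317 ≈ 0.911; interference = 1 − 0.911 = 0.089.

0.089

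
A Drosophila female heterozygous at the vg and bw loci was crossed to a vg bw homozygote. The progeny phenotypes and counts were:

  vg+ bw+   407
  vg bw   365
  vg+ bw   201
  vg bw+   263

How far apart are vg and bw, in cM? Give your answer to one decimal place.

37.5 cM

The two most frequent classes, vg+ bw+ (407) and vg bw (365), are the parental types, so the F1 was vg+ bw+ / vg bw.
The recombinant classes are vg+ bw and vg bw+: 201 + 263 = 464.
Recombination frequency = 464/1236 = 0.3754 ≈ 37.5%, i.e. 37.5 cM.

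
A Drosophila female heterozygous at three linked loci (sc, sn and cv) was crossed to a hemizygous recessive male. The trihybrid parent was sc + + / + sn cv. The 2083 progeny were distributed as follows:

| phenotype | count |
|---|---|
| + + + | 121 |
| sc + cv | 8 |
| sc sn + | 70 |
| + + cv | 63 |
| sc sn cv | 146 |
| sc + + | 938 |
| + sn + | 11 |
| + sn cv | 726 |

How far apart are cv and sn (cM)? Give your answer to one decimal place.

The two rarest classes, sc + cv and + sn +, are the double crossovers. Comparing them with the parentals, only the cv allele has switched, so cv is the middle locus and the order is sn – cv – sc.
Crossovers in the sn–cv interval produce the single-crossover classes sc sn + and + + cv (70 + 63 = 133) plus the double crossovers (19).
RF(sn–cv) = (133 + 19) / 2083 = 152/2083 = 0.0730 → 7.3 cM.

7.3 cM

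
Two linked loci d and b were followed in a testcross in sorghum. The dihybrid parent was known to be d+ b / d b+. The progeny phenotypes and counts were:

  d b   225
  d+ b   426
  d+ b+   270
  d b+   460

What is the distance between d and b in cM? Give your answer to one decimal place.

The recombinant classes are d+ b+ and d b: 270 + 225 = 495.
Recombination frequency = 495/1381 = 0.3584 ≈ 35.8%, i.e. 35.8 cM.

35.8 cM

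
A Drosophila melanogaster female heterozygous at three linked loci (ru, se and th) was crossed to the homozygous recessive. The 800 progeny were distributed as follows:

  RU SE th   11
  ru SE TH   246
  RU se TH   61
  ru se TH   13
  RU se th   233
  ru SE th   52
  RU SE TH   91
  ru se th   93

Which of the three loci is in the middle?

se

The two most frequent reciprocal classes, RU se th and ru SE TH, are the parental types, so the F1 was RU se th / ru SE TH.
The two rarest classes, RU SE th and ru se TH, are the double crossovers. Comparing them with the parentals, only the se allele has switched, so se is the middle locus and the order is th – se – ru.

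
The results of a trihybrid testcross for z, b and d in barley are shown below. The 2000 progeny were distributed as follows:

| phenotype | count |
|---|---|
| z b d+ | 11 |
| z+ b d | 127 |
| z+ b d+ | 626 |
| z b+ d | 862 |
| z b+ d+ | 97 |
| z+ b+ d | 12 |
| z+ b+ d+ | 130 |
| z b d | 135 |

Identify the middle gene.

z

The two most frequent reciprocal classes, z+ b d+ and z b+ d, are the parental types, so the F1 was z+ b d+ / z b+ d.
The two rarest classes, z b d+ and z+ b+ d, are the double crossovers. Comparing them with the parentals, only the z allele has switched, so z is the middle locus and the order is b – z – d.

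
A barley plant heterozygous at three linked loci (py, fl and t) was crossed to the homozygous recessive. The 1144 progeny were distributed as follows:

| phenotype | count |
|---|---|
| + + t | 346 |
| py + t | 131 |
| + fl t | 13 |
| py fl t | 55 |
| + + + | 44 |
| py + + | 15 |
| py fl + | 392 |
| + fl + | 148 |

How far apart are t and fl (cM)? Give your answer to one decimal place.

The two most frequent reciprocal classes, py fl + and + + t, are the parental types, so the F1 was py fl + / + + t.
The two rarest classes, py + + and + fl t, are the double crossovers. Comparing them with the parentals, only the fl allele has switched, so fl is the middle locus and the order is py – fl – t.
Crossovers in the fl–t interval produce the single-crossover classes py fl t and + + + (55 + 44 = 99) plus the double crossovers (28).
RF(fl–t) = (99 + 28) / 1144 = 127/1144 = 0.1110 → 11.1 cM.

11.1 cM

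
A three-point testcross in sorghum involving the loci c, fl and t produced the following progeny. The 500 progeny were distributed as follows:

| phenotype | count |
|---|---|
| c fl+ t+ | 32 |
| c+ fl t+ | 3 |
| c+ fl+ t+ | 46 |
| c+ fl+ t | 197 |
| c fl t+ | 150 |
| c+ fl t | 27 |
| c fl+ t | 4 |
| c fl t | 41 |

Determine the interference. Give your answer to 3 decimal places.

0.436

The two most frequent reciprocal classes, c+ fl+ t and c fl t+, are the parental types, so the F1 was c+ fl+ t / c fl t+.
The two rarest classes, c fl+ t and c+ fl t+, are the double crossovers. Comparing them with the parentals, only the c allele has switched, so c is the middle locus and the order is fl – c – t.
fl–c: (59 + 7)/500 = 0.1320; c–t: (87 + 7)/500 = 0.1880.
Expected DCO frequency = 0.1320 × 0.1880 ≈ 0.02482; observed = 7/500 ≈ 0.01400.
Coefficient of coincidence = 0.01400/0.02482 ≈ 0.564; interference = 1 − 0.564 = 0.436.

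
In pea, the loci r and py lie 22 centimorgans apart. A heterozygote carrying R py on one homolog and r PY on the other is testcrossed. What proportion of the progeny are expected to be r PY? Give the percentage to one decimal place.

39.0%

A map distance of 22 centimorgans corresponds to a recombination frequency of 0.220.
The F1 is R py / r PY, so r PY is a parental gamete class with expected frequency (1 − r)/2 = 0.780/2 = 0.3900.
That is 0.3900 = 39.0% of the progeny.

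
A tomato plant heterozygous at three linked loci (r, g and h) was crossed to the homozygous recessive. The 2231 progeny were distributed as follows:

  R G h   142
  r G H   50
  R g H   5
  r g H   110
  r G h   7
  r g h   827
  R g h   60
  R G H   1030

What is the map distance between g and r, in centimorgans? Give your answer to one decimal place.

The two most frequent reciprocal classes, r g h and R G H, are the parental types, so the F1 was r g h / R G H.
The two rarest classes, r G h and R g H, are the double crossovers. Comparing them with the parentals, only the g allele has switched, so g is the middle locus and the order is r – g – h.
Crossovers in the r–g interval produce the single-crossover classes R g h and r G H (60 + 50 = 110) plus the double crossovers (12).
RF(r–g) = (110 + 12) / 2231 = 122/2231 = 0.0547 → 5.5 centimorgans.

5.5 centimorgans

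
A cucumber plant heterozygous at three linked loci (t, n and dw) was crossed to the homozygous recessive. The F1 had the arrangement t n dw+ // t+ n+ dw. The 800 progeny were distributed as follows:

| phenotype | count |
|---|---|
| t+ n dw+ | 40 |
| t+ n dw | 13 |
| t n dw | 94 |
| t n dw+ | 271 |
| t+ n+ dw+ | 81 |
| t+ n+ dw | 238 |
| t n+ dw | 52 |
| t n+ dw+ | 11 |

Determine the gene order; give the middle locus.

n

The two rarest classes, t n+ dw+ and t+ n dw, are the double crossovers. Comparing them with the parentals, only the n allele has switched, so n is the middle locus and the order is dw – n – t.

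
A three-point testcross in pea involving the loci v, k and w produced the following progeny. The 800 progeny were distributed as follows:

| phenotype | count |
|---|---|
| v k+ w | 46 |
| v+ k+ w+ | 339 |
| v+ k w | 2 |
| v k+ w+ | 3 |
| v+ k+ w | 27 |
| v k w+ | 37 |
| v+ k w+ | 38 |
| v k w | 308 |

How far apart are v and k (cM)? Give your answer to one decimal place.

The two most frequent reciprocal classes, v+ k+ w+ and v k w, are the parental types, so the F1 was v+ k+ w+ / v k w.
The two rarest classes, v k+ w+ and v+ k w, are the double crossovers. Comparing them with the parentals, only the v allele has switched, so v is the middle locus and the order is w – v – k.
Crossovers in the v–k interval produce the single-crossover classes v+ k w+ and v k+ w (38 + 46 = 84) plus the double crossovers (5).
RF(v–k) = (84 + 5) / 800 = 89/800 = 0.1113 → 11.1 cM.

11.1 cM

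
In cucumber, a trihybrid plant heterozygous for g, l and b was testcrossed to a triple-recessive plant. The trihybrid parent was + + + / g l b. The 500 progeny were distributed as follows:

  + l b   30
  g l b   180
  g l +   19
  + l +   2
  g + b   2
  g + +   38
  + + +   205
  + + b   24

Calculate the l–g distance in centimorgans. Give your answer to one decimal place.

The two rarest classes, + l + and g + b, are the double crossovers. Comparing them with the parentals, only the l allele has switched, so l is the middle locus and the order is b – l – g.
Crossovers in the l–g interval produce the single-crossover classes g + + and + l b (38 + 30 = 68) plus the double crossovers (4).
RF(l–g) = (68 + 4) / 500 = 72/500 = 0.1440 → 14.4 centimorgans.

14.4 centimorgans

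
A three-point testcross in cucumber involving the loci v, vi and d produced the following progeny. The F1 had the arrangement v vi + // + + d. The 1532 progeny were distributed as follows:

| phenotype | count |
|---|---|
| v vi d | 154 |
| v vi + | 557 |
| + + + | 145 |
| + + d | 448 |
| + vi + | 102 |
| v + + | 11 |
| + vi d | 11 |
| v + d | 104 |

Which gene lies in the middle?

vi

The two rarest classes, v + + and + vi d, are the double crossovers. Comparing them with the parentals, only the vi allele has switched, so vi is the middle locus and the order is v – vi – d.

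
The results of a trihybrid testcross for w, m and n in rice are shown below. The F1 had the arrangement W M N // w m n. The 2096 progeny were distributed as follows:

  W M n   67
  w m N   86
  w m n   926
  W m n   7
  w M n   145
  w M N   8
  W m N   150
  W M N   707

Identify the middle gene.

The two rarest classes, w M N and W m n, are the double crossovers. Comparing them with the parentals, only the w allele has switched, so w is the middle locus and the order is m – w – n.

w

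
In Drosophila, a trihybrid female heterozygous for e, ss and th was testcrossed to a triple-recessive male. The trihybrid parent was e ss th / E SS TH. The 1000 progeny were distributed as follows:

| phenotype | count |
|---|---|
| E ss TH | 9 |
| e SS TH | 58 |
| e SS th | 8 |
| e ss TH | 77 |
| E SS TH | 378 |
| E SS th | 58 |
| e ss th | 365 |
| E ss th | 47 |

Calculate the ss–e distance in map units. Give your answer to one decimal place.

The two rarest classes, e SS th and E ss TH, are the double crossovers. Comparing them with the parentals, only the ss allele has switched, so ss is the middle locus and the order is e – ss – th.
Crossovers in the e–ss interval produce the single-crossover classes E ss th and e SS TH (47 + 58 = 105) plus the double crossovers (17).
RF(e–ss) = (105 + 17) / 1000 = 122/1000 = 0.1220 → 12.2 map units.

12.2 map units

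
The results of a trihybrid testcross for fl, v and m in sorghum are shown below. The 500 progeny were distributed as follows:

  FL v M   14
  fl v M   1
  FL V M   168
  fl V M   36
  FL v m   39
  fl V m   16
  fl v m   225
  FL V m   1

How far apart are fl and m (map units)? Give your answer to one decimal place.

The two most frequent reciprocal classes, FL V M and fl v m, are the parental types, so the F1 was FL V M / fl v m.
The two rarest classes, FL V m and fl v M, are the double crossovers. Comparing them with the parentals, only the m allele has switched, so m is the middle locus and the order is v – m – fl.
Crossovers in the m–fl interval produce the single-crossover classes fl V M and FL v m (36 + 39 = 75) plus the double crossovers (2).
RF(m–fl) = (75 + 2) / 500 = 77/500 = 0.1540 → 15.4 map units.

15.4 map units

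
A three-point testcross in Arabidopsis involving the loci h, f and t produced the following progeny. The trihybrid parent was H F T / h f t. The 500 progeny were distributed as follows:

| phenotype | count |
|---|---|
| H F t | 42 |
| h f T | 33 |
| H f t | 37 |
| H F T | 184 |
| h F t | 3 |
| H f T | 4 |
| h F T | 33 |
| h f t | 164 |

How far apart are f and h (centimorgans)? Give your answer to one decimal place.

The two rarest classes, H f T and h F t, are the double crossovers. Comparing them with the parentals, only the f allele has switched, so f is the middle locus and the order is h – f – t.
Crossovers in the h–f interval produce the single-crossover classes h F T and H f t (33 + 37 = 70) plus the double crossovers (7).
RF(h–f) = (70 + 7) / 500 = 77/500 = 0.1540 → 15.4 centimorgans.

15.4 centimorgans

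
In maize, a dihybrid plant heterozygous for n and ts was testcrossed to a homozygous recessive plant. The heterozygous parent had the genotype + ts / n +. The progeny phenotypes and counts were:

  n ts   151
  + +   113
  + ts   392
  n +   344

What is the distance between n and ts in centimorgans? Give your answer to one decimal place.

The recombinant classes are + + and n ts: 113 + 151 = 264.
Recombination frequency = 264/1000 = 0.2640 ≈ 26.4%, i.e. 26.4 centimorgans.

26.4 centimorgans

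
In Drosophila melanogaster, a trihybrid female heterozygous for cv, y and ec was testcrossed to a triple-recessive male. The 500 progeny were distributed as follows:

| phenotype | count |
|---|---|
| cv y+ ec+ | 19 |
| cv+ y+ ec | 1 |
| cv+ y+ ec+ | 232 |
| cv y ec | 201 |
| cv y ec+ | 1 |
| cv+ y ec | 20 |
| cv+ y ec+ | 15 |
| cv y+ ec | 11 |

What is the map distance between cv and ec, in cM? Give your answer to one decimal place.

The two most frequent reciprocal classes, cv+ y+ ec+ and cv y ec, are the parental types, so the F1 was cv+ y+ ec+ / cv y ec.
The two rarest classes, cv+ y+ ec and cv y ec+, are the double crossovers. Comparing them with the parentals, only the ec allele has switched, so ec is the middle locus and the order is y – ec – cv.
Crossovers in the ec–cv interval produce the single-crossover classes cv y+ ec+ and cv+ y ec (19 + 20 = 39) plus the double crossovers (2).
RF(ec–cv) = (39 + 2) / 500 = 41/500 = 0.0820 → 8.2 cM.

8.2 cM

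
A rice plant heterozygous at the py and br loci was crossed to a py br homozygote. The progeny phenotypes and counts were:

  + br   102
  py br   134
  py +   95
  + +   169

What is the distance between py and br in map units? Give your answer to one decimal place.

The two most frequent classes, + + (169) and py br (134), are the parental types, so the F1 was + + / py br.
The recombinant classes are + br and py +: 102 + 95 = 197.
Recombination frequency = 197/500 = 0.3940 ≈ 39.4%, i.e. 39.4 map units.

39.4 map units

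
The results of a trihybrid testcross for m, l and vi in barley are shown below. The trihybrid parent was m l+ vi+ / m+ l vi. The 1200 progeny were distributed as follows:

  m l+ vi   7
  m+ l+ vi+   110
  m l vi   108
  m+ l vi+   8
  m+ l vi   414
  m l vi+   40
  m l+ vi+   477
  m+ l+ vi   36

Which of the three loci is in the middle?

The two rarest classes, m l+ vi and m+ l vi+, are the double crossovers. Comparing them with the parentals, only the vi allele has switched, so vi is the middle locus and the order is m – vi – l.

vi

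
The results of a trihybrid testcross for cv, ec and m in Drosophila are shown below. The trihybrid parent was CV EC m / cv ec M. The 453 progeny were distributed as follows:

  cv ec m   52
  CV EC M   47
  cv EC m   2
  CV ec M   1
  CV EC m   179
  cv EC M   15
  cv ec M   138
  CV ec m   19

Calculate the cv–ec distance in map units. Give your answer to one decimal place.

The two rarest classes, cv EC m and CV ec M, are the double crossovers. Comparing them with the parentals, only the cv allele has switched, so cv is the middle locus and the order is ec – cv – m.
Crossovers in the ec–cv interval produce the single-crossover classes CV ec m and cv EC M (19 + 15 = 34) plus the double crossovers (3).
RF(ec–cv) = (34 + 3) / 453 = 37/453 = 0.0817 → 8.2 map units.

8.2 map units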